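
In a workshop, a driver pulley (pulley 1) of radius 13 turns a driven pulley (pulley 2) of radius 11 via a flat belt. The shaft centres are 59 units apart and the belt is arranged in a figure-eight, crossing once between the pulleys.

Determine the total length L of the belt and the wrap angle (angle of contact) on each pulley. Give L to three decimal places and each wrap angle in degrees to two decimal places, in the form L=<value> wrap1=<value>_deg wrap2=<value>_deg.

L=203.303 wrap1=228.01_deg wrap2=228.01_deg

crossed belt: β = asin((r1+r2)/C) = asin(24/59) = 24.0027°
wrap1 = wrap2 = π + 2β = 228.0054°
tangent length = C·cosβ = 53.8981
L = (r1+r2)·wrap + 2·C·cosβ = 24·3.9794 + 2·53.8981 = 203.3028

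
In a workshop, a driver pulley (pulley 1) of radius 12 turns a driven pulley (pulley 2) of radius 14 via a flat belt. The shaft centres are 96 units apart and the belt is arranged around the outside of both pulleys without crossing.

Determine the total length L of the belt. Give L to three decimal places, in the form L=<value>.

L=273.723

open belt: β = asin((r2−r1)/C) = asin(2/96) = 1.1937°
wrap1 = π − 2β = 177.6125°
wrap2 = π + 2β = 182.3875°
tangent length = C·cosβ = 95.9792
L = r1·wrap1 + r2·wrap2 + 2·C·cosβ = 12·3.0999 + 14·3.1833 + 2·95.9792 = 273.7231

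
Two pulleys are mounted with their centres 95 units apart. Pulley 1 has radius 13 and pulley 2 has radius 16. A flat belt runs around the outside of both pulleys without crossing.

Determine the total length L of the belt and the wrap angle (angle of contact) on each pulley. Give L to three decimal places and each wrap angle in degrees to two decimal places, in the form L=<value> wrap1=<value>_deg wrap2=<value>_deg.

open belt: β = asin((r2−r1)/C) = asin(3/95) = 1.8096°
wrap1 = π − 2β = 176.3807°
wrap2 = π + 2β = 183.6193°
tangent length = C·cosβ = 94.9526
L = r1·wrap1 + r2·wrap2 + 2·C·cosβ = 13·3.0784 + 16·3.2048 + 2·94.9526 = 281.2009

L=281.201 wrap1=176.38_deg wrap2=183.62_deg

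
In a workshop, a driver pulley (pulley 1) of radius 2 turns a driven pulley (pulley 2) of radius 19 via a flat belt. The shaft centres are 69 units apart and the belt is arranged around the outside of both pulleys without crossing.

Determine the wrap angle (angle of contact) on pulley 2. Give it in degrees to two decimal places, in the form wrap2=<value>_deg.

open belt: β = asin((r2−r1)/C) = asin(17/69) = 14.2632°
wrap1 = π − 2β = 151.4736°
wrap2 = π + 2β = 208.5264°

wrap2=208.53_deg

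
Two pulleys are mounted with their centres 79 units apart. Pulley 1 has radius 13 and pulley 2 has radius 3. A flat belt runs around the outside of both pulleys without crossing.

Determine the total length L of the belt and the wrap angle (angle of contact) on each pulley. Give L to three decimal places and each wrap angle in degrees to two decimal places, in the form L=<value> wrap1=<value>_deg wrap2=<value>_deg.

L=209.533 wrap1=194.54_deg wrap2=165.46_deg

open belt: β = asin((r2−r1)/C) = asin(-10/79) = -7.2721°
wrap1 = π − 2β = 194.5443°
wrap2 = π + 2β = 165.4557°
tangent length = C·cosβ = 78.3645
L = r1·wrap1 + r2·wrap2 + 2·C·cosβ = 13·3.3954 + 3·2.8877 + 2·78.3645 = 209.5330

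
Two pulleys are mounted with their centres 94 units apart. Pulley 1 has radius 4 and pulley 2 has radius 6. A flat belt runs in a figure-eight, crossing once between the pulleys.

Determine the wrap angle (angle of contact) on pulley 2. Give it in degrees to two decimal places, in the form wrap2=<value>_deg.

wrap2=192.21_deg

crossed belt: β = asin((r1+r2)/C) = asin(10/94) = 6.1069°
wrap1 = wrap2 = π + 2β = 192.2137°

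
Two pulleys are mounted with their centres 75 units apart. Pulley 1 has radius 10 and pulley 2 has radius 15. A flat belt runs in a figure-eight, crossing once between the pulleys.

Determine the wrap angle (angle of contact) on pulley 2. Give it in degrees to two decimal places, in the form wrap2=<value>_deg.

crossed belt: β = asin((r1+r2)/C) = asin(25/75) = 19.4712°
wrap1 = wrap2 = π + 2β = 218.9424°

wrap2=218.94_deg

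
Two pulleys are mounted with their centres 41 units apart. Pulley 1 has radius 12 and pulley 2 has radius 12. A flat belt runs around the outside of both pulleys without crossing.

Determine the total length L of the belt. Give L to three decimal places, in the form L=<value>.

open belt: β = asin((r2−r1)/C) = asin(0/41) = 0.0000°
wrap1 = π − 2β = 180.0000°
wrap2 = π + 2β = 180.0000°
tangent length = C·cosβ = 41.0000
L = r1·wrap1 + r2·wrap2 + 2·C·cosβ = 12·3.1416 + 12·3.1416 + 2·41.0000 = 157.3982

L=157.398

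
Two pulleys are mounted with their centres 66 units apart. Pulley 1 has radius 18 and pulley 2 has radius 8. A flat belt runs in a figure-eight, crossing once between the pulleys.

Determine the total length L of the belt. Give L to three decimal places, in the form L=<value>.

L=224.063

crossed belt: β = asin((r1+r2)/C) = asin(26/66) = 23.1998°
wrap1 = wrap2 = π + 2β = 226.3997°
tangent length = C·cosβ = 60.6630
L = (r1+r2)·wrap + 2·C·cosβ = 26·3.9514 + 2·60.6630 = 224.0629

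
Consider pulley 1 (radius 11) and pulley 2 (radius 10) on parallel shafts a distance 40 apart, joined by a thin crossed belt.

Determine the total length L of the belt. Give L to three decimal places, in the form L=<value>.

L=157.276

crossed belt: β = asin((r1+r2)/C) = asin(21/40) = 31.6682°
wrap1 = wrap2 = π + 2β = 243.3365°
tangent length = C·cosβ = 34.0441
L = (r1+r2)·wrap + 2·C·cosβ = 21·4.2470 + 2·34.0441 = 157.2757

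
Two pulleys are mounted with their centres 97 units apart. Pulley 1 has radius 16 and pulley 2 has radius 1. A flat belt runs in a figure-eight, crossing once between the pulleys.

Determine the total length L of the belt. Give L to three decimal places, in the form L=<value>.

L=250.394

crossed belt: β = asin((r1+r2)/C) = asin(17/97) = 10.0937°
wrap1 = wrap2 = π + 2β = 200.1873°
tangent length = C·cosβ = 95.4987
L = (r1+r2)·wrap + 2·C·cosβ = 17·3.4939 + 2·95.4987 = 250.3942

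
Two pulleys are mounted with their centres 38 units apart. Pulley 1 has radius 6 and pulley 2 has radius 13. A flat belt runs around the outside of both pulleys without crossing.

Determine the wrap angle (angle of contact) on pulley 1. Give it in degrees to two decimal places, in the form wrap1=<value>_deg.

wrap1=158.77_deg

open belt: β = asin((r2−r1)/C) = asin(7/38) = 10.6151°
wrap1 = π − 2β = 158.7698°
wrap2 = π + 2β = 201.2302°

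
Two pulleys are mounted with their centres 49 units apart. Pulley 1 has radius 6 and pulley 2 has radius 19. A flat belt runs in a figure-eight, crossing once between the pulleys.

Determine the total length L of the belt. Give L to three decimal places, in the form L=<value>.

crossed belt: β = asin((r1+r2)/C) = asin(25/49) = 30.6774°
wrap1 = wrap2 = π + 2β = 241.3548°
tangent length = C·cosβ = 42.1426
L = (r1+r2)·wrap + 2·C·cosβ = 25·4.2124 + 2·42.1426 = 189.5961

L=189.596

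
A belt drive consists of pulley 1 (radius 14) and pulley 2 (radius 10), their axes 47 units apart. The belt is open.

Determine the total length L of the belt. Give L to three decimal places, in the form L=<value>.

open belt: β = asin((r2−r1)/C) = asin(-4/47) = -4.8821°
wrap1 = π − 2β = 189.7643°
wrap2 = π + 2β = 170.2357°
tangent length = C·cosβ = 46.8295
L = r1·wrap1 + r2·wrap2 + 2·C·cosβ = 14·3.3120 + 10·2.9712 + 2·46.8295 = 169.7389

L=169.739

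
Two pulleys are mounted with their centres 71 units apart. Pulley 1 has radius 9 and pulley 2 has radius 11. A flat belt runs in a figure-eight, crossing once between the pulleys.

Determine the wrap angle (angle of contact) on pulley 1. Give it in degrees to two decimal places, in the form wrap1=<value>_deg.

wrap1=212.72_deg

crossed belt: β = asin((r1+r2)/C) = asin(20/71) = 16.3611°
wrap1 = wrap2 = π + 2β = 212.7222°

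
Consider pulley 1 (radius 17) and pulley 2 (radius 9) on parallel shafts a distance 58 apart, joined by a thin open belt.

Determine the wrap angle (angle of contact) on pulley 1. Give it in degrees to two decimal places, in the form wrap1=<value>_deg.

open belt: β = asin((r2−r1)/C) = asin(-8/58) = -7.9281°
wrap1 = π − 2β = 195.8563°
wrap2 = π + 2β = 164.1437°

wrap1=195.86_deg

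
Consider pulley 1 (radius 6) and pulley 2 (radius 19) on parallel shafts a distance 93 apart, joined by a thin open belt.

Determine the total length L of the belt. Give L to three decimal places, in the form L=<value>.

open belt: β = asin((r2−r1)/C) = asin(13/93) = 8.0354°
wrap1 = π − 2β = 163.9292°
wrap2 = π + 2β = 196.0708°
tangent length = C·cosβ = 92.0869
L = r1·wrap1 + r2·wrap2 + 2·C·cosβ = 6·2.8611 + 19·3.4221 + 2·92.0869 = 266.3600

L=266.360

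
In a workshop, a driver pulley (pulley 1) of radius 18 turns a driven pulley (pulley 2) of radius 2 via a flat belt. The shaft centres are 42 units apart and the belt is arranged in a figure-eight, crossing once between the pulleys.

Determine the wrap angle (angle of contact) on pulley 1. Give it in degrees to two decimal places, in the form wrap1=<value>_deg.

wrap1=236.87_deg

crossed belt: β = asin((r1+r2)/C) = asin(20/42) = 28.4369°
wrap1 = wrap2 = π + 2β = 236.8738°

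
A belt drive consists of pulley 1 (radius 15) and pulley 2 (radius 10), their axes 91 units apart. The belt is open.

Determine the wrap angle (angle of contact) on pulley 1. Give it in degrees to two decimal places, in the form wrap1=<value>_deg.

wrap1=186.30_deg

open belt: β = asin((r2−r1)/C) = asin(-5/91) = -3.1497°
wrap1 = π − 2β = 186.2994°
wrap2 = π + 2β = 173.7006°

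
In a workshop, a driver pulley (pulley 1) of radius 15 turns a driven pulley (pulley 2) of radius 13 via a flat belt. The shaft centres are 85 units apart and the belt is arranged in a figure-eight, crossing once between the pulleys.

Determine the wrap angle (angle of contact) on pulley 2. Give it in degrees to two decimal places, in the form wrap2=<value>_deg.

wrap2=218.47_deg

crossed belt: β = asin((r1+r2)/C) = asin(28/85) = 19.2331°
wrap1 = wrap2 = π + 2β = 218.4662°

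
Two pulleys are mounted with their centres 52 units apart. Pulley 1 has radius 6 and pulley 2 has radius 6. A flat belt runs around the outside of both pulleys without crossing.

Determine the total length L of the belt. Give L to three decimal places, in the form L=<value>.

L=141.699

open belt: β = asin((r2−r1)/C) = asin(0/52) = 0.0000°
wrap1 = π − 2β = 180.0000°
wrap2 = π + 2β = 180.0000°
tangent length = C·cosβ = 52.0000
L = r1·wrap1 + r2·wrap2 + 2·C·cosβ = 6·3.1416 + 6·3.1416 + 2·52.0000 = 141.6991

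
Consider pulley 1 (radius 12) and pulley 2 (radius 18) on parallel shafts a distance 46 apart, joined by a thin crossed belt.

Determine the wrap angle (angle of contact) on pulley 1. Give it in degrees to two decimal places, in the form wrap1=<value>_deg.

wrap1=261.41_deg

crossed belt: β = asin((r1+r2)/C) = asin(30/46) = 40.7057°
wrap1 = wrap2 = π + 2β = 261.4114°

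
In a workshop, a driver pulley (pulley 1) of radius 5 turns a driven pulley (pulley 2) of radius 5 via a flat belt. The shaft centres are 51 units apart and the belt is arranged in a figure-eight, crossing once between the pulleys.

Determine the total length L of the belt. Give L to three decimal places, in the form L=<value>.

crossed belt: β = asin((r1+r2)/C) = asin(10/51) = 11.3077°
wrap1 = wrap2 = π + 2β = 202.6155°
tangent length = C·cosβ = 50.0100
L = (r1+r2)·wrap + 2·C·cosβ = 10·3.5363 + 2·50.0100 = 135.3831

L=135.383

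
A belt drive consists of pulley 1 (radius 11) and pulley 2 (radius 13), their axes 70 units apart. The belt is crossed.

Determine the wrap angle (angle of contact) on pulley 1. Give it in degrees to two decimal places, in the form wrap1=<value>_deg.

crossed belt: β = asin((r1+r2)/C) = asin(24/70) = 20.0510°
wrap1 = wrap2 = π + 2β = 220.1021°

wrap1=220.10_deg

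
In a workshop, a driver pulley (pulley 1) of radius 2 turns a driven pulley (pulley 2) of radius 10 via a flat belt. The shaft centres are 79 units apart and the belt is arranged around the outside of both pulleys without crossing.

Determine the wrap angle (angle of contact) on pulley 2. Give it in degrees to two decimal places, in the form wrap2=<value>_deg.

open belt: β = asin((r2−r1)/C) = asin(8/79) = 5.8121°
wrap1 = π − 2β = 168.3759°
wrap2 = π + 2β = 191.6241°

wrap2=191.62_deg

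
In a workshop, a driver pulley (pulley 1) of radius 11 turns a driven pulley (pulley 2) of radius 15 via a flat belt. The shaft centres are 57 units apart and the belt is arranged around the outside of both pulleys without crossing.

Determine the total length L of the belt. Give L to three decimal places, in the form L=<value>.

open belt: β = asin((r2−r1)/C) = asin(4/57) = 4.0241°
wrap1 = π − 2β = 171.9519°
wrap2 = π + 2β = 188.0481°
tangent length = C·cosβ = 56.8595
L = r1·wrap1 + r2·wrap2 + 2·C·cosβ = 11·3.0011 + 15·3.2821 + 2·56.8595 = 195.9622

L=195.962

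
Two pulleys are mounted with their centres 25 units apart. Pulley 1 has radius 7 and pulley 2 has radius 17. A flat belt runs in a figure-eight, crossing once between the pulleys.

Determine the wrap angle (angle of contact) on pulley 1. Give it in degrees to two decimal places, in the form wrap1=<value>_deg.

crossed belt: β = asin((r1+r2)/C) = asin(24/25) = 73.7398°
wrap1 = wrap2 = π + 2β = 327.4796°

wrap1=327.48_deg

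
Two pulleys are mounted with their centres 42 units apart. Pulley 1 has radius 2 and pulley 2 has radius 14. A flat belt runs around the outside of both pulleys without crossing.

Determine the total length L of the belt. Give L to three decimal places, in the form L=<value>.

L=137.718

open belt: β = asin((r2−r1)/C) = asin(12/42) = 16.6015°
wrap1 = π − 2β = 146.7969°
wrap2 = π + 2β = 213.2031°
tangent length = C·cosβ = 40.2492
L = r1·wrap1 + r2·wrap2 + 2·C·cosβ = 2·2.5621 + 14·3.7211 + 2·40.2492 = 137.7180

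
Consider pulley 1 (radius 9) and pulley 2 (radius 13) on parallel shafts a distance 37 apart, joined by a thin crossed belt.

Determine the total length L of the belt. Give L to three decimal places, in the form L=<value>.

L=156.630

crossed belt: β = asin((r1+r2)/C) = asin(22/37) = 36.4837°
wrap1 = wrap2 = π + 2β = 252.9675°
tangent length = C·cosβ = 29.7489
L = (r1+r2)·wrap + 2·C·cosβ = 22·4.4151 + 2·29.7489 = 156.6304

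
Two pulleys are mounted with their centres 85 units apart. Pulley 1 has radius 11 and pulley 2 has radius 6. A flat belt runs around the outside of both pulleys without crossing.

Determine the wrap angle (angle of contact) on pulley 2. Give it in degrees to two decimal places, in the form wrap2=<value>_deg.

open belt: β = asin((r2−r1)/C) = asin(-5/85) = -3.3723°
wrap1 = π − 2β = 186.7446°
wrap2 = π + 2β = 173.2554°

wrap2=173.26_deg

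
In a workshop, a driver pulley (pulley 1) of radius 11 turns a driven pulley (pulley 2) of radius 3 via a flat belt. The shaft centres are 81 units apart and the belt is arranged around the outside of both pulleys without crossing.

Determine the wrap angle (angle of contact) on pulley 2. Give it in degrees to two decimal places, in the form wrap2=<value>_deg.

open belt: β = asin((r2−r1)/C) = asin(-8/81) = -5.6681°
wrap1 = π − 2β = 191.3362°
wrap2 = π + 2β = 168.6638°

wrap2=168.66_deg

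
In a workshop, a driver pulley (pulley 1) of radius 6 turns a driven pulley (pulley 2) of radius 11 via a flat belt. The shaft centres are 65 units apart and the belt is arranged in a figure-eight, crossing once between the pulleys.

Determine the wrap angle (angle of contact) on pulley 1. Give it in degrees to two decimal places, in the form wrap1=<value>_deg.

crossed belt: β = asin((r1+r2)/C) = asin(17/65) = 15.1614°
wrap1 = wrap2 = π + 2β = 210.3227°

wrap1=210.32_deg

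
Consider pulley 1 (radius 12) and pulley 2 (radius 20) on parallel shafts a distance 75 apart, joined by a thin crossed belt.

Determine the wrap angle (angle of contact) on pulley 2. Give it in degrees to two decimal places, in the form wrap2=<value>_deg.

wrap2=230.51_deg

crossed belt: β = asin((r1+r2)/C) = asin(32/75) = 25.2562°
wrap1 = wrap2 = π + 2β = 230.5124°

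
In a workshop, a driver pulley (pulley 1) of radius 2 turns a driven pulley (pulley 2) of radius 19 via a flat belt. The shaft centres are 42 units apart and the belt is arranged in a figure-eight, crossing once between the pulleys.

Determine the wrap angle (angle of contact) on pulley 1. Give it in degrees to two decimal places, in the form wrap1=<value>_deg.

crossed belt: β = asin((r1+r2)/C) = asin(21/42) = 30.0000°
wrap1 = wrap2 = π + 2β = 240.0000°

wrap1=240.00_deg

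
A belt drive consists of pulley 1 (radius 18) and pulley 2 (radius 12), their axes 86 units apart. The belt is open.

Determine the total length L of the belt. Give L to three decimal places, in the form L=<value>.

L=266.667

open belt: β = asin((r2−r1)/C) = asin(-6/86) = -4.0006°
wrap1 = π − 2β = 188.0013°
wrap2 = π + 2β = 171.9987°
tangent length = C·cosβ = 85.7904
L = r1·wrap1 + r2·wrap2 + 2·C·cosβ = 18·3.2812 + 12·3.0019 + 2·85.7904 = 266.6666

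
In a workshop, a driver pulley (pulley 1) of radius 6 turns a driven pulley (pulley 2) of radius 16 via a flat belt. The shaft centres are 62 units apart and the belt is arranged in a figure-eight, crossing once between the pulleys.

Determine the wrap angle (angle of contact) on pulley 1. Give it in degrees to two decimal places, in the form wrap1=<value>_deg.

wrap1=221.57_deg

crossed belt: β = asin((r1+r2)/C) = asin(22/62) = 20.7836°
wrap1 = wrap2 = π + 2β = 221.5671°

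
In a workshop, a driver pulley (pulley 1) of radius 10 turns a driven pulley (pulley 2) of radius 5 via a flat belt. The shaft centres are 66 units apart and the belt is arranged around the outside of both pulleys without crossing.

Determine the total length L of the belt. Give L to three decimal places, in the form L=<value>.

L=179.503

open belt: β = asin((r2−r1)/C) = asin(-5/66) = -4.3448°
wrap1 = π − 2β = 188.6895°
wrap2 = π + 2β = 171.3105°
tangent length = C·cosβ = 65.8103
L = r1·wrap1 + r2·wrap2 + 2·C·cosβ = 10·3.2933 + 5·2.9899 + 2·65.8103 = 179.5029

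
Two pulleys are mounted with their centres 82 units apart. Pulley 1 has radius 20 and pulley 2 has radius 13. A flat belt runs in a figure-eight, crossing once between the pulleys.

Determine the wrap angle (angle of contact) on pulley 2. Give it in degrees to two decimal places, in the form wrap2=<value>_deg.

crossed belt: β = asin((r1+r2)/C) = asin(33/82) = 23.7307°
wrap1 = wrap2 = π + 2β = 227.4615°

wrap2=227.46_deg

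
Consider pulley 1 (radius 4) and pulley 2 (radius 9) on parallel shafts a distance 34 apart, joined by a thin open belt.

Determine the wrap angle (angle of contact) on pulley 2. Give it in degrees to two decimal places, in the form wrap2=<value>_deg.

open belt: β = asin((r2−r1)/C) = asin(5/34) = 8.4565°
wrap1 = π − 2β = 163.0870°
wrap2 = π + 2β = 196.9130°

wrap2=196.91_deg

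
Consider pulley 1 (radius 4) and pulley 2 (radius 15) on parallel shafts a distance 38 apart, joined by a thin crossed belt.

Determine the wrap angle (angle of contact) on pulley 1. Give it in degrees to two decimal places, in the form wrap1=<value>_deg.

wrap1=240.00_deg

crossed belt: β = asin((r1+r2)/C) = asin(19/38) = 30.0000°
wrap1 = wrap2 = π + 2β = 240.0000°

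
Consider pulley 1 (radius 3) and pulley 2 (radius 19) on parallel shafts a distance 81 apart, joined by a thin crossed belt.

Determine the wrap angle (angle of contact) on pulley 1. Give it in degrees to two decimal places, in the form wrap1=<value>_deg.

crossed belt: β = asin((r1+r2)/C) = asin(22/81) = 15.7598°
wrap1 = wrap2 = π + 2β = 211.5196°

wrap1=211.52_deg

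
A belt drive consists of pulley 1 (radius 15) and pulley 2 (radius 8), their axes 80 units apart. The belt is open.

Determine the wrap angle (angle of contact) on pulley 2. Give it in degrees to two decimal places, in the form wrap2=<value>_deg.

wrap2=169.96_deg

open belt: β = asin((r2−r1)/C) = asin(-7/80) = -5.0198°
wrap1 = π − 2β = 190.0396°
wrap2 = π + 2β = 169.9604°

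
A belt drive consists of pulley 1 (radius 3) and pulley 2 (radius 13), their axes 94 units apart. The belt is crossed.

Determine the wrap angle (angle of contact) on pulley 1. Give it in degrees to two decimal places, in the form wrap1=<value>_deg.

crossed belt: β = asin((r1+r2)/C) = asin(16/94) = 9.8002°
wrap1 = wrap2 = π + 2β = 199.6004°

wrap1=199.60_deg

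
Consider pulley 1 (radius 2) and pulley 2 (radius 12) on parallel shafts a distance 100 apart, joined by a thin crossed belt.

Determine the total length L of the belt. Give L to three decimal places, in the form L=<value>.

crossed belt: β = asin((r1+r2)/C) = asin(14/100) = 8.0478°
wrap1 = wrap2 = π + 2β = 196.0957°
tangent length = C·cosβ = 99.0152
L = (r1+r2)·wrap + 2·C·cosβ = 14·3.4225 + 2·99.0152 = 245.9455

L=245.946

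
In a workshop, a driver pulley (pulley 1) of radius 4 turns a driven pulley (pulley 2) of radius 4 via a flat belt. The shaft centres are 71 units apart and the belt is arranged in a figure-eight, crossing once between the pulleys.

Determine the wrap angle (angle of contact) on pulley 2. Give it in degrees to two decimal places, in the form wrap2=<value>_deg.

wrap2=192.94_deg

crossed belt: β = asin((r1+r2)/C) = asin(8/71) = 6.4696°
wrap1 = wrap2 = π + 2β = 192.9392°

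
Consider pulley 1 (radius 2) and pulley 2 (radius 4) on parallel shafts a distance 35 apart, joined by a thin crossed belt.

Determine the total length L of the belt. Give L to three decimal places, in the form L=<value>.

L=89.881

crossed belt: β = asin((r1+r2)/C) = asin(6/35) = 9.8709°
wrap1 = wrap2 = π + 2β = 199.7418°
tangent length = C·cosβ = 34.4819
L = (r1+r2)·wrap + 2·C·cosβ = 6·3.4862 + 2·34.4819 = 89.8807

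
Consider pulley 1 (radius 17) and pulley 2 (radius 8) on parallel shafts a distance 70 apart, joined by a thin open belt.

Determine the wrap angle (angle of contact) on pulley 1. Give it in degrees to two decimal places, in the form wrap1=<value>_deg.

wrap1=194.77_deg

open belt: β = asin((r2−r1)/C) = asin(-9/70) = -7.3870°
wrap1 = π − 2β = 194.7741°
wrap2 = π + 2β = 165.2259°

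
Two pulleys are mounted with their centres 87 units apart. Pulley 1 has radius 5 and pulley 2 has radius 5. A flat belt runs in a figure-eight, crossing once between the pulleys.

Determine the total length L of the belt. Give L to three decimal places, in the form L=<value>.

crossed belt: β = asin((r1+r2)/C) = asin(10/87) = 6.6003°
wrap1 = wrap2 = π + 2β = 193.2006°
tangent length = C·cosβ = 86.4234
L = (r1+r2)·wrap + 2·C·cosβ = 10·3.3720 + 2·86.4234 = 206.5666

L=206.567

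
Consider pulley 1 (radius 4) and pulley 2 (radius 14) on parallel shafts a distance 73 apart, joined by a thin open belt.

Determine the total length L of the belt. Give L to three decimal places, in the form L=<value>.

open belt: β = asin((r2−r1)/C) = asin(10/73) = 7.8735°
wrap1 = π − 2β = 164.2530°
wrap2 = π + 2β = 195.7470°
tangent length = C·cosβ = 72.3118
L = r1·wrap1 + r2·wrap2 + 2·C·cosβ = 4·2.8668 + 14·3.4164 + 2·72.3118 = 203.9207

L=203.921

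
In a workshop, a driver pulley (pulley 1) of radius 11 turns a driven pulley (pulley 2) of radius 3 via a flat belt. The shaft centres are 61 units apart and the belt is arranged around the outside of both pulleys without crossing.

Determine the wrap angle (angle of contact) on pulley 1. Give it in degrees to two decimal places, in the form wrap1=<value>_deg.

open belt: β = asin((r2−r1)/C) = asin(-8/61) = -7.5359°
wrap1 = π − 2β = 195.0718°
wrap2 = π + 2β = 164.9282°

wrap1=195.07_deg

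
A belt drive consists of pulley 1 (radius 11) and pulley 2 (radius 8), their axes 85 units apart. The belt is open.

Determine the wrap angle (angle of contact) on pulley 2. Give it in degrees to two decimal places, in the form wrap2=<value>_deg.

wrap2=175.95_deg

open belt: β = asin((r2−r1)/C) = asin(-3/85) = -2.0226°
wrap1 = π − 2β = 184.0452°
wrap2 = π + 2β = 175.9548°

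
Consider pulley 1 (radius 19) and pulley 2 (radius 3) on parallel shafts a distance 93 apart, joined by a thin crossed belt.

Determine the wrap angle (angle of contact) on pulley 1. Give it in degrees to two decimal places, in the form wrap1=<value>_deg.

crossed belt: β = asin((r1+r2)/C) = asin(22/93) = 13.6835°
wrap1 = wrap2 = π + 2β = 207.3671°

wrap1=207.37_deg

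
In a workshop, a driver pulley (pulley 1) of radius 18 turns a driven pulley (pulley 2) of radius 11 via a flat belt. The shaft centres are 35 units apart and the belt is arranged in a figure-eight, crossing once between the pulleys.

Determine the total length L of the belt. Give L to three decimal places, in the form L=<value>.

L=186.938

crossed belt: β = asin((r1+r2)/C) = asin(29/35) = 55.9523°
wrap1 = wrap2 = π + 2β = 291.9045°
tangent length = C·cosβ = 19.5959
L = (r1+r2)·wrap + 2·C·cosβ = 29·5.0947 + 2·19.5959 = 186.9380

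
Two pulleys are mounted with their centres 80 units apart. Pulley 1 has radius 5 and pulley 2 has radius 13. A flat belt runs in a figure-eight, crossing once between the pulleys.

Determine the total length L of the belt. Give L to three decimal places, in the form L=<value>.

crossed belt: β = asin((r1+r2)/C) = asin(18/80) = 13.0029°
wrap1 = wrap2 = π + 2β = 206.0058°
tangent length = C·cosβ = 77.9487
L = (r1+r2)·wrap + 2·C·cosβ = 18·3.5955 + 2·77.9487 = 220.6160

L=220.616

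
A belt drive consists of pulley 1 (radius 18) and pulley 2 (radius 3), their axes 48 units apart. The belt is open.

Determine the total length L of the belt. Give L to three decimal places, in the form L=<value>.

L=166.700

open belt: β = asin((r2−r1)/C) = asin(-15/48) = -18.2100°
wrap1 = π − 2β = 216.4199°
wrap2 = π + 2β = 143.5801°
tangent length = C·cosβ = 45.5961
L = r1·wrap1 + r2·wrap2 + 2·C·cosβ = 18·3.7772 + 3·2.5059 + 2·45.5961 = 166.7003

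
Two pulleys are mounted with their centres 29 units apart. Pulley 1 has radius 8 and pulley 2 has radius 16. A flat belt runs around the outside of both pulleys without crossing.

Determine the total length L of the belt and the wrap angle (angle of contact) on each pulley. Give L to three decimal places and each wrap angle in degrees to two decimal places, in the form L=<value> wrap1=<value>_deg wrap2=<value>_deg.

L=135.619 wrap1=147.97_deg wrap2=212.03_deg

open belt: β = asin((r2−r1)/C) = asin(8/29) = 16.0134°
wrap1 = π − 2β = 147.9732°
wrap2 = π + 2β = 212.0268°
tangent length = C·cosβ = 27.8747
L = r1·wrap1 + r2·wrap2 + 2·C·cosβ = 8·2.5826 + 16·3.7006 + 2·27.8747 = 135.6194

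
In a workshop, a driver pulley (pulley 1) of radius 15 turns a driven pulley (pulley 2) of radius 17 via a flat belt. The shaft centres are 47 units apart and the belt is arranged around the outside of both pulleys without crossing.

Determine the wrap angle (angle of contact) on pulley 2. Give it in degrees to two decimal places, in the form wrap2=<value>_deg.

open belt: β = asin((r2−r1)/C) = asin(2/47) = 2.4389°
wrap1 = π − 2β = 175.1223°
wrap2 = π + 2β = 184.8777°

wrap2=184.88_deg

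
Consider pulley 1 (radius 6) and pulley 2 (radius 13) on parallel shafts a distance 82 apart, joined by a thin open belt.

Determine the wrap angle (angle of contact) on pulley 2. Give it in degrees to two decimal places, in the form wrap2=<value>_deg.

wrap2=189.79_deg

open belt: β = asin((r2−r1)/C) = asin(7/82) = 4.8971°
wrap1 = π − 2β = 170.2059°
wrap2 = π + 2β = 189.7941°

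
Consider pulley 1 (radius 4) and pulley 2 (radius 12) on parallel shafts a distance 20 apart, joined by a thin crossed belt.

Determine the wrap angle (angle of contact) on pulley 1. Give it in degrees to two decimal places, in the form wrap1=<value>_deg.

wrap1=286.26_deg

crossed belt: β = asin((r1+r2)/C) = asin(16/20) = 53.1301°
wrap1 = wrap2 = π + 2β = 286.2602°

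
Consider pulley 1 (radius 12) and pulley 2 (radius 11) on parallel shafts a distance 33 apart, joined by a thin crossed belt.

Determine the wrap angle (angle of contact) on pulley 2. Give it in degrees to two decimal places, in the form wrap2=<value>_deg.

wrap2=268.37_deg

crossed belt: β = asin((r1+r2)/C) = asin(23/33) = 44.1844°
wrap1 = wrap2 = π + 2β = 268.3688°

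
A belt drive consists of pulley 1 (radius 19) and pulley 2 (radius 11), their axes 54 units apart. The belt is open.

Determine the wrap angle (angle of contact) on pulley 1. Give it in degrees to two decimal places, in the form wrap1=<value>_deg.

open belt: β = asin((r2−r1)/C) = asin(-8/54) = -8.5196°
wrap1 = π − 2β = 197.0392°
wrap2 = π + 2β = 162.9608°

wrap1=197.04_deg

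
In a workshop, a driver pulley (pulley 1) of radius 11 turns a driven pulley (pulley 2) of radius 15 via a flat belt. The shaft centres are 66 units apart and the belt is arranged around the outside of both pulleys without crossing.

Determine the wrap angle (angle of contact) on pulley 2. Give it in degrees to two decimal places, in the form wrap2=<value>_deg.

wrap2=186.95_deg

open belt: β = asin((r2−r1)/C) = asin(4/66) = 3.4746°
wrap1 = π − 2β = 173.0508°
wrap2 = π + 2β = 186.9492°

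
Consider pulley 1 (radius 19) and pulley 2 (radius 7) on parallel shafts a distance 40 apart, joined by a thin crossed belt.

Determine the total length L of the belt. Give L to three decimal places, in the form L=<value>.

crossed belt: β = asin((r1+r2)/C) = asin(26/40) = 40.5416°
wrap1 = wrap2 = π + 2β = 261.0832°
tangent length = C·cosβ = 30.3974
L = (r1+r2)·wrap + 2·C·cosβ = 26·4.5568 + 2·30.3974 = 179.2705

L=179.271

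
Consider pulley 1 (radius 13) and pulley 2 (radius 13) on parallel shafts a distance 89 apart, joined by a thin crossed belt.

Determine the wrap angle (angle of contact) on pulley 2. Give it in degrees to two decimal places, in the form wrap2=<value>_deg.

crossed belt: β = asin((r1+r2)/C) = asin(26/89) = 16.9858°
wrap1 = wrap2 = π + 2β = 213.9716°

wrap2=213.97_deg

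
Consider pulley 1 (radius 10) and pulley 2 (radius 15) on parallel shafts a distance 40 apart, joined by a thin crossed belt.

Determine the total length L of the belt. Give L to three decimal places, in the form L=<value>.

crossed belt: β = asin((r1+r2)/C) = asin(25/40) = 38.6822°
wrap1 = wrap2 = π + 2β = 257.3644°
tangent length = C·cosβ = 31.2250
L = (r1+r2)·wrap + 2·C·cosβ = 25·4.4919 + 2·31.2250 = 174.7464

L=174.746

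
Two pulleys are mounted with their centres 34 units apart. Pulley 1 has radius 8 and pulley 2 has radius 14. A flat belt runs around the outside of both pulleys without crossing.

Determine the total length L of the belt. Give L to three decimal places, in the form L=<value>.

L=138.177

open belt: β = asin((r2−r1)/C) = asin(6/34) = 10.1642°
wrap1 = π − 2β = 159.6715°
wrap2 = π + 2β = 200.3285°
tangent length = C·cosβ = 33.4664
L = r1·wrap1 + r2·wrap2 + 2·C·cosβ = 8·2.7868 + 14·3.4964 + 2·33.4664 = 138.1766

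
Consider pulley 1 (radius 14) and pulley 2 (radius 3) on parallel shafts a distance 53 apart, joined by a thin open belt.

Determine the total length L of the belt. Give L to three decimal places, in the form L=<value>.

open belt: β = asin((r2−r1)/C) = asin(-11/53) = -11.9786°
wrap1 = π − 2β = 203.9573°
wrap2 = π + 2β = 156.0427°
tangent length = C·cosβ = 51.8459
L = r1·wrap1 + r2·wrap2 + 2·C·cosβ = 14·3.5597 + 3·2.7235 + 2·51.8459 = 161.6984

L=161.698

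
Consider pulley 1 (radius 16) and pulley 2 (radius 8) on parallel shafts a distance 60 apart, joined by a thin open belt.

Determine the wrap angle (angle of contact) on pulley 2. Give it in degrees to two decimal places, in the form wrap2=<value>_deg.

open belt: β = asin((r2−r1)/C) = asin(-8/60) = -7.6623°
wrap1 = π − 2β = 195.3245°
wrap2 = π + 2β = 164.6755°

wrap2=164.68_deg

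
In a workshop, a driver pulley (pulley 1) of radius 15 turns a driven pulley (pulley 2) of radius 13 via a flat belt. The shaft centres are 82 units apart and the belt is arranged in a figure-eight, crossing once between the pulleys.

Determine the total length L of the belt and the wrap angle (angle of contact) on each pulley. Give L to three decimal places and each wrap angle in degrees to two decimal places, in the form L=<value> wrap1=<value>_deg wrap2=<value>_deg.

L=261.622 wrap1=219.93_deg wrap2=219.93_deg

crossed belt: β = asin((r1+r2)/C) = asin(28/82) = 19.9661°
wrap1 = wrap2 = π + 2β = 219.9321°
tangent length = C·cosβ = 77.0714
L = (r1+r2)·wrap + 2·C·cosβ = 28·3.8385 + 2·77.0714 = 261.6219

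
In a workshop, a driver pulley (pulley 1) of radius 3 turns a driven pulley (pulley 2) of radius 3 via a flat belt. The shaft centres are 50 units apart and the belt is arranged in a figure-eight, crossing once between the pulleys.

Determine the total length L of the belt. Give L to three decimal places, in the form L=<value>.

L=119.570

crossed belt: β = asin((r1+r2)/C) = asin(6/50) = 6.8921°
wrap1 = wrap2 = π + 2β = 193.7842°
tangent length = C·cosβ = 49.6387
L = (r1+r2)·wrap + 2·C·cosβ = 6·3.3822 + 2·49.6387 = 119.5704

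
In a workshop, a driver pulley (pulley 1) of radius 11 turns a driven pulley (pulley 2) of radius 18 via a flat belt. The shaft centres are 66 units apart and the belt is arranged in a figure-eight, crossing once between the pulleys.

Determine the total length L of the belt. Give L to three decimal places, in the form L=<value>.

crossed belt: β = asin((r1+r2)/C) = asin(29/66) = 26.0652°
wrap1 = wrap2 = π + 2β = 232.1304°
tangent length = C·cosβ = 59.2874
L = (r1+r2)·wrap + 2·C·cosβ = 29·4.0514 + 2·59.2874 = 236.0666

L=236.067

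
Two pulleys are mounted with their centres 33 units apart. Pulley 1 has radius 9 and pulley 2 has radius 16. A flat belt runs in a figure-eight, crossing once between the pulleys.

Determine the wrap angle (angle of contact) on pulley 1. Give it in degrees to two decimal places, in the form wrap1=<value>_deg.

crossed belt: β = asin((r1+r2)/C) = asin(25/33) = 49.2509°
wrap1 = wrap2 = π + 2β = 278.5019°

wrap1=278.50_deg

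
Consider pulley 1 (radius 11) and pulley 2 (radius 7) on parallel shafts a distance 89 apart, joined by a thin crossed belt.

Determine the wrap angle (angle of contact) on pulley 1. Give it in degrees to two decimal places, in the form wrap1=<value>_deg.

crossed belt: β = asin((r1+r2)/C) = asin(18/89) = 11.6684°
wrap1 = wrap2 = π + 2β = 203.3368°

wrap1=203.34_deg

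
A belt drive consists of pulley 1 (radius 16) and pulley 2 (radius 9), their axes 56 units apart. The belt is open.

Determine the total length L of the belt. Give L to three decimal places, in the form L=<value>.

open belt: β = asin((r2−r1)/C) = asin(-7/56) = -7.1808°
wrap1 = π − 2β = 194.3615°
wrap2 = π + 2β = 165.6385°
tangent length = C·cosβ = 55.5608
L = r1·wrap1 + r2·wrap2 + 2·C·cosβ = 16·3.3922 + 9·2.8909 + 2·55.5608 = 191.4160

L=191.416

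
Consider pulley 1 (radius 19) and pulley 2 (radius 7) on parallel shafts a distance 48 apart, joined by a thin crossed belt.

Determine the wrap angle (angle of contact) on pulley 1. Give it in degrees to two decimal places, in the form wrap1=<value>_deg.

crossed belt: β = asin((r1+r2)/C) = asin(26/48) = 32.7972°
wrap1 = wrap2 = π + 2β = 245.5943°

wrap1=245.59_deg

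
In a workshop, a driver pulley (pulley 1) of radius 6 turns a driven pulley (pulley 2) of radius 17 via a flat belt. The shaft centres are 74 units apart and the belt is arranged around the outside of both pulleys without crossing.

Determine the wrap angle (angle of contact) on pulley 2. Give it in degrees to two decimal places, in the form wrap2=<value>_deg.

wrap2=197.10_deg

open belt: β = asin((r2−r1)/C) = asin(11/74) = 8.5486°
wrap1 = π − 2β = 162.9028°
wrap2 = π + 2β = 197.0972°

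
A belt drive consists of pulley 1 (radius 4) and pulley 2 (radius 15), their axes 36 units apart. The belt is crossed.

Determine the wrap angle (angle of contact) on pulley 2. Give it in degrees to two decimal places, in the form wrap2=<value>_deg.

crossed belt: β = asin((r1+r2)/C) = asin(19/36) = 31.8554°
wrap1 = wrap2 = π + 2β = 243.7109°

wrap2=243.71_deg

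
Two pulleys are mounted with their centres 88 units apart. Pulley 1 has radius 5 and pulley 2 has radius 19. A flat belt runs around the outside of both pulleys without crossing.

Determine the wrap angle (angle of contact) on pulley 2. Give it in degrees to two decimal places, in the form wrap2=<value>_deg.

open belt: β = asin((r2−r1)/C) = asin(14/88) = 9.1541°
wrap1 = π − 2β = 161.6917°
wrap2 = π + 2β = 198.3083°

wrap2=198.31_deg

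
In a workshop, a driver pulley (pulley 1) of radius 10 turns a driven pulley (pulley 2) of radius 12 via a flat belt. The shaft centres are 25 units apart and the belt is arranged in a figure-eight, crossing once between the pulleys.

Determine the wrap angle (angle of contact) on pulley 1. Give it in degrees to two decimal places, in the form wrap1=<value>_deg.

crossed belt: β = asin((r1+r2)/C) = asin(22/25) = 61.6424°
wrap1 = wrap2 = π + 2β = 303.2847°

wrap1=303.28_deg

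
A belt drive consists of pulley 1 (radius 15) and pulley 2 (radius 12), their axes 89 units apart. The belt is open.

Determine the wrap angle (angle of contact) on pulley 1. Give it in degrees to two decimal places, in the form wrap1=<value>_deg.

open belt: β = asin((r2−r1)/C) = asin(-3/89) = -1.9317°
wrap1 = π − 2β = 183.8634°
wrap2 = π + 2β = 176.1366°

wrap1=183.86_deg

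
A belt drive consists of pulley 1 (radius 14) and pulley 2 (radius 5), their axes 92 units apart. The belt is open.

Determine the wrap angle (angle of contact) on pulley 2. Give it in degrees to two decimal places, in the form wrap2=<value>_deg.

wrap2=168.77_deg

open belt: β = asin((r2−r1)/C) = asin(-9/92) = -5.6140°
wrap1 = π − 2β = 191.2280°
wrap2 = π + 2β = 168.7720°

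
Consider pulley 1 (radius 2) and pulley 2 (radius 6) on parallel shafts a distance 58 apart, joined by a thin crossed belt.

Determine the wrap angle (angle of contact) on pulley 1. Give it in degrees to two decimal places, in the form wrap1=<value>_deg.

wrap1=195.86_deg

crossed belt: β = asin((r1+r2)/C) = asin(8/58) = 7.9281°
wrap1 = wrap2 = π + 2β = 195.8563°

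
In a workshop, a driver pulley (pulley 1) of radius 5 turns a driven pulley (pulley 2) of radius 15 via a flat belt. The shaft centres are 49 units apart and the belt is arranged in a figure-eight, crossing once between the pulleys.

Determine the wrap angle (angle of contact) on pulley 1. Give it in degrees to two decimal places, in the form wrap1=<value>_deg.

crossed belt: β = asin((r1+r2)/C) = asin(20/49) = 24.0895°
wrap1 = wrap2 = π + 2β = 228.1790°

wrap1=228.18_deg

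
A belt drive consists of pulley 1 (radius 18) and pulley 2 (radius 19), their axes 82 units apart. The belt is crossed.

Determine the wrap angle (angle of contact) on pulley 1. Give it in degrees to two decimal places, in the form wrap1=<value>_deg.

crossed belt: β = asin((r1+r2)/C) = asin(37/82) = 26.8220°
wrap1 = wrap2 = π + 2β = 233.6439°

wrap1=233.64_deg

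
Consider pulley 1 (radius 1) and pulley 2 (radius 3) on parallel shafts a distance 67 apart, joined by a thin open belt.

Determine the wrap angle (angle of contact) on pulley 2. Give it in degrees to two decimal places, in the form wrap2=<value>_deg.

wrap2=183.42_deg

open belt: β = asin((r2−r1)/C) = asin(2/67) = 1.7106°
wrap1 = π − 2β = 176.5788°
wrap2 = π + 2β = 183.4212°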